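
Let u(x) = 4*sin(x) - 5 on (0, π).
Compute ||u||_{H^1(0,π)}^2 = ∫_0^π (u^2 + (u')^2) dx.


||u||_{H^1(0,π)}^2 = -80 + 41*π

u'(x) = 4*cos(x).
Expand u² and (u')² and integrate term by term on (0, π), using: for integers n ≥ 1, ∫_0^π sin²(nx) dx = ∫_0^π cos²(nx) dx = π/2; for n ≠ n', ∫_0^π sin(nx)sin(n'x) dx = ∫_0^π cos(nx)cos(n'x) dx = 0; and by product-to-sum, ∫_0^π sin(nx)cos(n'x) dx = ½∫_0^π [sin((n+n')x) + sin((n−n')x)] dx, which is 0 when n+n' is even and 2n/(n²−n'²) when n+n' is odd (it need not vanish on (0, π)). For the constant mode: ∫_0^π 1 dx = π, ∫_0^π cos(nx) dx = 0, ∫_0^π sin(nx) dx = (1−(−1)^n)/n.
  u² squared terms: (-5)²·∫1 dx = 25·π = 25*π;  (4)²·∫sin(x)² dx = 16·π/2 = 8*π.
  u² cross terms: 2·(-5)·(4)·∫1·sin(x) dx = -40·(2) = -80.
  So ∫_0^π u² dx = 25*π + 8*π − 80 = -80 + 33*π.
  (u')² squared terms: (4)²·∫cos(x)² dx = 16·π/2 = 8*π.
  So ∫_0^π (u')² dx = 8*π.
||u||_{H^1}^2 = (-80 + 33*π) + (8*π) = -80 + 41*π.


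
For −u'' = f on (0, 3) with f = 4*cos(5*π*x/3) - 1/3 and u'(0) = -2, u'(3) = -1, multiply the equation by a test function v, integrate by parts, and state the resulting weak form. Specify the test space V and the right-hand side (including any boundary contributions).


V = H^1(0, 3) (v unrestricted at boundary; u is determined up to an additive constant); weak form: ∫_0^3 u'v' dx = ∫_0^3 (4*cos(5*π*x/3) - 1/3) v dx − v(3) + 2·v(0) for all v ∈ V.

Multiply both sides by a test function v and integrate from 0 to 3:
  ∫_0^3 −u''(x) v(x) dx = ∫_0^3 f(x) v(x) dx.
Integrate the LHS by parts once:
  ∫_0^3 −u'' v dx = −[u'(x) v(x)]_0^3 + ∫_0^3 u'(x) v'(x) dx.
Thus ∫_0^3 u'(x) v'(x) dx = ∫_0^3 f(x) v(x) dx + [u'(x) v(x)]_0^3.
Choose V so that boundary terms are either known or forced to vanish.
u has inhomogeneous Neumann u'(0) = -2, u'(3) = -1. [u' v]_0^3 = (-1)·v(3) − (-2)·v(0) = − v(3) + 2·v(0). Take V = H^1(0, 3); boundary term becomes part of RHS.
Weak formulation: find u (satisfying any essential BC) such that ∫_0^3 u'(x) v'(x) dx = ∫_0^3 f v dx − v(3) + 2·v(0) for all v ∈ V (Neumann data are natural BCs: they enter the RHS as boundary terms).
Substituting f(x) = 4*cos(5*π*x/3) - 1/3, the right-hand side is ∫_0^3 (4*cos(5*π*x/3) - 1/3) v dx − v(3) + 2·v(0).
Compatibility check (pure Neumann): taking v ≡ 1 ∈ V gives 0 = ∫_0^3 f dx + (-1) − (-2), i.e. ∫_0^3 f dx must equal u'(0) − u'(3) = -1. Indeed ∫_0^3 (4*cos(5*π*x/3) - 1/3) dx = -1, so the data are compatible. The solution is then unique only up to an additive constant (fix it e.g. by requiring ∫_0^3 u dx = 0).


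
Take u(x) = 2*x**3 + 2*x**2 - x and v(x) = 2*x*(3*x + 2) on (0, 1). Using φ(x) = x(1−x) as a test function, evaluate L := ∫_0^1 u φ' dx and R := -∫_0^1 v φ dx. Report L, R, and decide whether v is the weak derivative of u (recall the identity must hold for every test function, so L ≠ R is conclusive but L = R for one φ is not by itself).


LHS = -7/15, RHS = -19/30. No, v is not the weak derivative of u.

u(x) = 2*x**3 + 2*x**2 - x, classical derivative u'(x) = 6*x**2 + 4*x - 1.
φ(x) = x(1−x), so φ'(x) = 1 - 2*x.
Note φ(0) = φ(1) = 0, so the boundary term u·φ vanishes.
LHS = ∫_0^1 u(x) φ'(x) dx = ∫_0^1 (-4*x^4 - 2*x^3 + 4*x^2 - x) dx. Term by term:
  ∫_0^1 -4*x^4 dx = -4/5;  ∫_0^1 -2*x^3 dx = -1/2;  ∫_0^1 4*x^2 dx = 4/3;
  ∫_0^1 -x dx = -1/2.
Sum: -4/5 − 1/2 + 4/3 − 1/2 = -7/15.
So LHS = -7/15.
∫_0^1 v(x) φ(x) dx = ∫_0^1 (-6*x^4 + 2*x^3 + 4*x^2) dx. Term by term:
  ∫_0^1 -6*x^4 dx = -6/5;  ∫_0^1 2*x^3 dx = 1/2;  ∫_0^1 4*x^2 dx = 4/3.
Sum: -6/5 + 1/2 + 4/3 = 19/30.
So RHS = -∫_0^1 v(x) φ(x) dx = -19/30.
LHS − RHS = 1/6 ≠ 0, so the identity fails.
(For a valid weak derivative the identity must hold for EVERY test function, in particular this one. The failure shows v is NOT the weak derivative of u.)
Correct weak derivative would be u'(x) = 6*x**2 + 4*x - 1.


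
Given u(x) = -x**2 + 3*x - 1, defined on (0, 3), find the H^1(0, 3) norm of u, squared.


||u||_{H^1}^2 = 111/10

The H^1 norm (squared) on an interval (0, L) is
  ||u||_{H^1}^2 = ∫_0^L u(x)^2 dx + ∫_0^L u'(x)^2 dx.
Compute u'(x) = 3 - 2*x.
Then u(x)^2 = x**4 - 6*x**3 + 11*x**2 - 6*x + 1 and u'(x)^2 = 4*x**2 - 12*x + 9.
Integrate each monomial from 0 to 3 using ∫_0^3 c·x^n dx = c·3^(n+1)/(n+1):
  ∫_0^3 u(x)^2 dx = ∫_0^3 (x^4 - 6*x^3 + 11*x^2 - 6*x + 1) dx. Term by term:
    ∫_0^3 x^4 dx = 243/5;  ∫_0^3 -6*x^3 dx = -243/2;  ∫_0^3 11*x^2 dx = 99;
    ∫_0^3 -6*x dx = -27;  ∫_0^3 1 dx = 3.
  Sum: 243/5 − 243/2 + 99 − 27 + 3 = 21/10.
  ∫_0^3 u'(x)^2 dx = ∫_0^3 (4*x^2 - 12*x + 9) dx. Term by term:
    ∫_0^3 4*x^2 dx = 36;  ∫_0^3 -12*x dx = -54;  ∫_0^3 9 dx = 27.
  Sum: 36 − 54 + 27 = 9.
Adding: ||u||_{H^1}^2 = 21/10 + 9 = 111/10.


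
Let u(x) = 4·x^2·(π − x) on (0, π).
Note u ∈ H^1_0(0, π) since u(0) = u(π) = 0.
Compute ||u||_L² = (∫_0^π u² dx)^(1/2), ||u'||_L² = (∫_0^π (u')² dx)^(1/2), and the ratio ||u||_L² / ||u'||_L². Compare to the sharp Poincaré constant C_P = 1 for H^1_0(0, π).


||u||_L² / ||u'||_L² = sqrt(14)*π/14 < C_P = 1.

u(x) = 4·x^2·(π − x), so u'(x) = 4*x*(-3*x + 2*π).
u(x) = 4·x^2·(π − x) vanishes at x = 0 and x = π, so u ∈ H^1_0(0, π). Differentiate via the product rule and integrate the resulting polynomials term by term.
  ∫_0^π u² dx = ∫_0^π (16*x^6 - 32*π*x^5 + 16*π^2*x^4) dx. Term by term:
    ∫_0^π 16*x^6 dx = 16*π^7/7;  ∫_0^π -32*π*x^5 dx = -16*π^7/3;  ∫_0^π 16*π^2*x^4 dx = 16*π^7/5.
  Sum: 16*π^7/7 − 16*π^7/3 + 16*π^7/5 = 16*π^7/105.
  ∫_0^π (u')² dx = ∫_0^π (144*x^4 - 192*π*x^3 + 64*π^2*x^2) dx. Term by term:
    ∫_0^π 144*x^4 dx = 144*π^5/5;  ∫_0^π -192*π*x^3 dx = -48*π^5;  ∫_0^π 64*π^2*x^2 dx = 64*π^5/3.
  Sum: 144*π^5/5 − 48*π^5 + 64*π^5/3 = 32*π^5/15.
∫_0^π u² dx = 16*π^7/105, so ||u||_L² = 4*sqrt(105)*π^(7/2)/105.
∫_0^π (u')² dx = 32*π^5/15, so ||u'||_L² = 4*sqrt(30)*π^(5/2)/15.
Ratio ||u||_L² / ||u'||_L² = sqrt(14)*π/14.
Sharp Poincaré constant on H^1_0(0, π) is C_P = L/π = 1, achieved by sin(x).
A polynomial bump cannot attain the sharp Poincaré constant (only the first sine eigenfunction does), so the ratio is strictly less than C_P, consistent with ||u||_L² ≤ C_P ||u'||_L².


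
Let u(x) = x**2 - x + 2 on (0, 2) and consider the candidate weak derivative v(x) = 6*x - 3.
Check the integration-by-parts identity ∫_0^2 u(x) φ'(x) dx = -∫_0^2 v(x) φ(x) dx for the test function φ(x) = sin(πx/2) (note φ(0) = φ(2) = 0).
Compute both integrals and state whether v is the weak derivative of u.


LHS = -4/π, RHS = -12/π. No, v is not the weak derivative of u.

u(x) = x**2 - x + 2, classical derivative u'(x) = 2*x - 1.
φ(x) = sin(πx/2), so φ'(x) = π*cos(π*x/2)/2.
Note φ(0) = φ(2) = 0, so the boundary term u·φ vanishes.
LHS = ∫_0^2 u(x) φ'(x) dx = ∫_0^2 (π*x^2*cos(π*x/2)/2 - π*x*cos(π*x/2)/2 + π*cos(π*x/2)) dx. Term by term:
  ∫_0^2 π*cos(π*x/2) dx = 0;  ∫_0^2 π*x^2*cos(π*x/2)/2 dx = -8/π;  ∫_0^2 -π*x*cos(π*x/2)/2 dx = 4/π.
Sum: 0 − 8/π + 4/π = -4/π.
So LHS = -4/π.
∫_0^2 v(x) φ(x) dx = ∫_0^2 (6*x*sin(π*x/2) - 3*sin(π*x/2)) dx. Term by term:
  ∫_0^2 -3*sin(π*x/2) dx = -12/π;  ∫_0^2 6*x*sin(π*x/2) dx = 24/π.
Sum: -12/π + 24/π = 12/π.
So RHS = -∫_0^2 v(x) φ(x) dx = -12/π.
LHS − RHS = 8/π ≠ 0, so the identity fails.
(For a valid weak derivative the identity must hold for EVERY test function, in particular this one. The failure shows v is NOT the weak derivative of u.)
Correct weak derivative would be u'(x) = 2*x - 1.


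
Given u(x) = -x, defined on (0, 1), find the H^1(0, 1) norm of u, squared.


||u||_{H^1}^2 = 4/3

The H^1 norm (squared) on an interval (0, L) is
  ||u||_{H^1}^2 = ∫_0^L u(x)^2 dx + ∫_0^L u'(x)^2 dx.
Compute u'(x) = -1.
Then u(x)^2 = x**2 and u'(x)^2 = 1.
Integrate each monomial from 0 to 1 using ∫_0^1 c·x^n dx = c·1^(n+1)/(n+1):
  ∫_0^1 u(x)^2 dx = ∫_0^1 (x^2) dx. Term by term:
    ∫_0^1 x^2 dx = 1/3.
  ∫_0^1 u'(x)^2 dx = ∫_0^1 (1) dx. Term by term:
    ∫_0^1 1 dx = 1.
Adding: ||u||_{H^1}^2 = 1/3 + 1 = 4/3.


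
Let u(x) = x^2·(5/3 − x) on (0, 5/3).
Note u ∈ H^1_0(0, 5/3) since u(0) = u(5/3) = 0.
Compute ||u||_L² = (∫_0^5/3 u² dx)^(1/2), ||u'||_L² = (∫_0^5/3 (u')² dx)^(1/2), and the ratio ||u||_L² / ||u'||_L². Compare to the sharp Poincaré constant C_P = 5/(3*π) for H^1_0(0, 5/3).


||u||_L² / ||u'||_L² = 5*sqrt(14)/42 < C_P = 5/(3*π).

u(x) = x^2·(5/3 − x), so u'(x) = x*(10 - 9*x)/3.
u(x) = x^2·(5/3 − x) vanishes at x = 0 and x = 5/3, so u ∈ H^1_0(0, 5/3). Differentiate via the product rule and integrate the resulting polynomials term by term.
  ∫_0^5/3 u² dx = ∫_0^5/3 (x^6 - 10*x^5/3 + 25*x^4/9) dx. Term by term:
    ∫_0^5/3 x^6 dx = 78125/15309;  ∫_0^5/3 -10*x^5/3 dx = -78125/6561;  ∫_0^5/3 25*x^4/9 dx = 15625/2187.
  Sum: 78125/15309 − 78125/6561 + 15625/2187 = 15625/45927.
  ∫_0^5/3 (u')² dx = ∫_0^5/3 (9*x^4 - 20*x^3 + 100*x^2/9) dx. Term by term:
    ∫_0^5/3 9*x^4 dx = 625/27;  ∫_0^5/3 -20*x^3 dx = -3125/81;  ∫_0^5/3 100*x^2/9 dx = 12500/729.
  Sum: 625/27 − 3125/81 + 12500/729 = 1250/729.
∫_0^5/3 u² dx = 15625/45927, so ||u||_L² = 125*sqrt(7)/567.
∫_0^5/3 (u')² dx = 1250/729, so ||u'||_L² = 25*sqrt(2)/27.
Ratio ||u||_L² / ||u'||_L² = 5*sqrt(14)/42.
Sharp Poincaré constant on H^1_0(0, 5/3) is C_P = L/π = 5/(3*π), achieved by sin(3*π/5·x).
A polynomial bump cannot attain the sharp Poincaré constant (only the first sine eigenfunction does), so the ratio is strictly less than C_P, consistent with ||u||_L² ≤ C_P ||u'||_L².


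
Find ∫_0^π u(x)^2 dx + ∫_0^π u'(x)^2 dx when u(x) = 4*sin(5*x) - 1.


||u||_{H^1(0,π)}^2 = -16/5 + 209*π

u'(x) = 20*cos(5*x).
Expand u² and (u')² and integrate term by term on (0, π), using: for integers n ≥ 1, ∫_0^π sin²(nx) dx = ∫_0^π cos²(nx) dx = π/2; for n ≠ n', ∫_0^π sin(nx)sin(n'x) dx = ∫_0^π cos(nx)cos(n'x) dx = 0; and by product-to-sum, ∫_0^π sin(nx)cos(n'x) dx = ½∫_0^π [sin((n+n')x) + sin((n−n')x)] dx, which is 0 when n+n' is even and 2n/(n²−n'²) when n+n' is odd (it need not vanish on (0, π)). For the constant mode: ∫_0^π 1 dx = π, ∫_0^π cos(nx) dx = 0, ∫_0^π sin(nx) dx = (1−(−1)^n)/n.
  u² squared terms: (-1)²·∫1 dx = 1·π = π;  (4)²·∫sin(5x)² dx = 16·π/2 = 8*π.
  u² cross terms: 2·(-1)·(4)·∫1·sin(5x) dx = -8·(2/5) = -16/5.
  So ∫_0^π u² dx = π + 8*π − 16/5 = -16/5 + 9*π.
  (u')² squared terms: (20)²·∫cos(5x)² dx = 400·π/2 = 200*π.
  So ∫_0^π (u')² dx = 200*π.
||u||_{H^1}^2 = (-16/5 + 9*π) + (200*π) = -16/5 + 209*π.


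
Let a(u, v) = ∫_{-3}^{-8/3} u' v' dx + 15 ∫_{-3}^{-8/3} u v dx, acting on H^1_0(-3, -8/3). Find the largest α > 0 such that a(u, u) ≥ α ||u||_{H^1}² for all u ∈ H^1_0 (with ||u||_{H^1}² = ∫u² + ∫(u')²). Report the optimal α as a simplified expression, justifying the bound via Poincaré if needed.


α = 1

Coercivity of a(·,·) on H^1_0(-3, -8/3) means a(u, u) ≥ α ||u||_{H^1}² for every u ∈ H^1_0.
The interval has length L = 1/3, and Poincaré/coercivity depend only on L. Here a(u, u) = ∫(u')² + (15)·∫u².
Here c = 15 ≥ 1, so a(u,u) = ∫(u')² + c∫u² ≥ ∫(u')² + ∫u² = ||u||_{H^1}², i.e. α = 1 works. No larger α is possible: a(u,u) ≥ α||u||_{H^1}² means (1−α)∫(u')² ≥ (α−c)∫u², and for the modes u_n = sin(nπ(x−x₀)/L) (x₀ the left endpoint) one has ∫u_n²/∫(u_n')² = (L/(nπ))² → 0, so a(u_n,u_n)/||u_n||_{H^1}² → 1. Hence the optimal constant is α = 1.
Therefore α = 1.


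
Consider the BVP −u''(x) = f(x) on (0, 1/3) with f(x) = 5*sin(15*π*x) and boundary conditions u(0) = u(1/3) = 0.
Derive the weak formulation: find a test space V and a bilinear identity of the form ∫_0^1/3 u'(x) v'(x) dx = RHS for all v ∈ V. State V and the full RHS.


V = H^1_0(0, 1/3) (so v(0) = v(1/3) = 0); weak form: ∫_0^1/3 u'v' dx = ∫_0^1/3 (5*sin(15*π*x)) v dx for all v ∈ V.

Multiply both sides by a test function v and integrate from 0 to 1/3:
  ∫_0^1/3 −u''(x) v(x) dx = ∫_0^1/3 f(x) v(x) dx.
Integrate the LHS by parts once:
  ∫_0^1/3 −u'' v dx = −[u'(x) v(x)]_0^1/3 + ∫_0^1/3 u'(x) v'(x) dx.
Thus ∫_0^1/3 u'(x) v'(x) dx = ∫_0^1/3 f(x) v(x) dx + [u'(x) v(x)]_0^1/3.
Choose V so that boundary terms are either known or forced to vanish.
u is Dirichlet: u(0) = u(1/3) = 0. Let V = H^1_0(0, 1/3); then v(0) = v(1/3) = 0, and [u' v]_0^1/3 = 0.
Weak formulation: find u (satisfying any essential BC) such that ∫_0^1/3 u'(x) v'(x) dx = ∫_0^1/3 f v dx for all v ∈ V.
Substituting f(x) = 5*sin(15*π*x), the right-hand side is ∫_0^1/3 (5*sin(15*π*x)) v dx.


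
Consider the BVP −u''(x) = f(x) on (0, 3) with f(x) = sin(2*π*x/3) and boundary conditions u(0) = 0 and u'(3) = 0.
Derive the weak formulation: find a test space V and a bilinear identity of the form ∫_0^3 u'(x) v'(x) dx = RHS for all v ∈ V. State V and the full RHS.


V = {v ∈ H^1(0, 3) : v(0) = 0} (test functions vanish at x = 0 where u is specified); weak form: ∫_0^3 u'v' dx = ∫_0^3 (sin(2*π*x/3)) v dx for all v ∈ V.

Multiply both sides by a test function v and integrate from 0 to 3:
  ∫_0^3 −u''(x) v(x) dx = ∫_0^3 f(x) v(x) dx.
Integrate the LHS by parts once:
  ∫_0^3 −u'' v dx = −[u'(x) v(x)]_0^3 + ∫_0^3 u'(x) v'(x) dx.
Thus ∫_0^3 u'(x) v'(x) dx = ∫_0^3 f(x) v(x) dx + [u'(x) v(x)]_0^3.
Choose V so that boundary terms are either known or forced to vanish.
Mixed BC: u(0) = 0 (Dirichlet) and u'(3) = 0 (Neumann). Define V = {v ∈ H^1(0, 3) : v(0) = 0}. Then [u' v]_0^3 = u'(3)·v(3) − u'(0)·0 = 0.
Weak formulation: find u (satisfying any essential BC) such that ∫_0^3 u'(x) v'(x) dx = ∫_0^3 f v dx for all v ∈ V (Dirichlet at 0 absorbed into V; the Neumann datum at x = 3 is zero, so no boundary term remains).
Substituting f(x) = sin(2*π*x/3), the right-hand side is ∫_0^3 (sin(2*π*x/3)) v dx.


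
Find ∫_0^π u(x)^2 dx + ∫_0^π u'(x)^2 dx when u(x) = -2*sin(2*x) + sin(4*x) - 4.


||u||_{H^1(0,π)}^2 = 69*π/2

u'(x) = -4*cos(2*x) + 4*cos(4*x).
Expand u² and (u')² and integrate term by term on (0, π), using: for integers n ≥ 1, ∫_0^π sin²(nx) dx = ∫_0^π cos²(nx) dx = π/2; for n ≠ n', ∫_0^π sin(nx)sin(n'x) dx = ∫_0^π cos(nx)cos(n'x) dx = 0; and by product-to-sum, ∫_0^π sin(nx)cos(n'x) dx = ½∫_0^π [sin((n+n')x) + sin((n−n')x)] dx, which is 0 when n+n' is even and 2n/(n²−n'²) when n+n' is odd (it need not vanish on (0, π)). For the constant mode: ∫_0^π 1 dx = π, ∫_0^π cos(nx) dx = 0, ∫_0^π sin(nx) dx = (1−(−1)^n)/n.
  u² squared terms: (-4)²·∫1 dx = 16·π = 16*π;  (-2)²·∫sin(2x)² dx = 4·π/2 = 2*π;  (1)²·∫sin(4x)² dx = 1·π/2 = π/2.
  u² cross terms: 2·(-4)·(-2)·∫1·sin(2x) dx = 16·(0) = 0;  2·(-4)·(1)·∫1·sin(4x) dx = -8·(0) = 0;  2·(-2)·(1)·∫sin(2x)·sin(4x) dx = -4·(0) = 0.
  So ∫_0^π u² dx = 16*π + 2*π + π/2 + 0 + 0 + 0 = 37*π/2.
  (u')² squared terms: (-4)²·∫cos(2x)² dx = 16·π/2 = 8*π;  (4)²·∫cos(4x)² dx = 16·π/2 = 8*π.
  (u')² cross terms: 2·(-4)·(4)·∫cos(2x)·cos(4x) dx = -32·(0) = 0.
  So ∫_0^π (u')² dx = 8*π + 8*π + 0 = 16*π.
||u||_{H^1}^2 = (37*π/2) + (16*π) = 69*π/2.


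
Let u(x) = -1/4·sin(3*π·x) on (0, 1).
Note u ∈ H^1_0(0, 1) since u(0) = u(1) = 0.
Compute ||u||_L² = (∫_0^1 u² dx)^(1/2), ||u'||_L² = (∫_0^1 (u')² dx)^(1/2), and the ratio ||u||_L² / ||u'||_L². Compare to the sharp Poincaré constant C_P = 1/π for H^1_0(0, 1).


||u||_L² / ||u'||_L² = 1/(3*π) < C_P = 1/π.

u(x) = -1/4·sin(3*π·x), so u'(x) = -3*π*cos(3*π*x)/4.
Writing u(x) = A·sin(kπx/L) with A = -1/4 and k = 3, use ∫_0^L sin²(kπx/L) dx = L/2 and ∫_0^L cos²(kπx/L) dx = L/2.
u² = 1/16·sin²(3*π·x) and (u')² = 9*π^2/16·cos²(3*π·x), and each of sin², cos² integrates to L/2 = 1/2 over (0, 1).
∫_0^1 u² dx = 1/32, so ||u||_L² = sqrt(2)/8.
∫_0^1 (u')² dx = 9*π^2/32, so ||u'||_L² = 3*sqrt(2)*π/8.
Ratio ||u||_L² / ||u'||_L² = 1/(3*π).
Sharp Poincaré constant on H^1_0(0, 1) is C_P = L/π = 1/π, achieved by sin(π·x).
This is the k = 3 harmonic; the ratio L/(kπ) is strictly less than C_P = L/π, consistent with the sharp inequality ||u||_L² ≤ C_P ||u'||_L².


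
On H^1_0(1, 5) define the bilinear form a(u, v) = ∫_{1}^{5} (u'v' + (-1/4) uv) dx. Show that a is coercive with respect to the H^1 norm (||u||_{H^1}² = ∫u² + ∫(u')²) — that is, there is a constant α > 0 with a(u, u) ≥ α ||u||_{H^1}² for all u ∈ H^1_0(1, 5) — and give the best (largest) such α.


α = (-4 + π^2)/(π^2 + 16)

Coercivity of a(·,·) on H^1_0(1, 5) means a(u, u) ≥ α ||u||_{H^1}² for every u ∈ H^1_0.
The interval has length L = 4, and Poincaré/coercivity depend only on L. Here a(u, u) = ∫(u')² + (-1/4)·∫u².
Here c = -1/4 < 0 with |c| < (π/L)² = π^2/16, so coercivity still holds. The condition a(u,u) ≥ α||u||_{H^1}² reads (1−α)∫(u')² ≥ (α−c)∫u². Any admissible α is ≤ 1 (rapidly oscillating u have ∫u²/∫(u')² → 0), and α = 1 would force 0 ≥ (1−c)∫u², impossible since c < 1; so 1−α > 0. By the sharp Poincaré inequality on H^1_0 of an interval of length L, ∫(u')² ≥ (π/L)²∫u² with equality for the first sine mode sin(π(x−x₀)/L) (x₀ the left endpoint), so the inequality holds for all u iff (1−α)(π/L)² ≥ α − c, i.e. α ≤ ((π/L)² + c)/((π/L)² + 1) = (1 + c(L/π)²)/(1 + (L/π)²). (Direct route, valid since c ≤ 0: Poincaré gives c∫u² ≥ c(L/π)²∫(u')², so a(u,u) ≥ (1 + c(L/π)²)∫(u')², while ||u||_{H^1}² ≤ (1 + (L/π)²)∫(u')²; dividing yields the same α.) With (π/L)² = π^2/16 and c = -1/4, the largest admissible constant is α = ((π/L)² + c)/((π/L)² + 1).
Simplifying, α = (-4 + π^2)/(π^2 + 16).


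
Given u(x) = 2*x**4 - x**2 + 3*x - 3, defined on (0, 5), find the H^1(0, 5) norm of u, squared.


||u||_{H^1}^2 = 195191965/126

The H^1 norm (squared) on an interval (0, L) is
  ||u||_{H^1}^2 = ∫_0^L u(x)^2 dx + ∫_0^L u'(x)^2 dx.
Compute u'(x) = 8*x**3 - 2*x + 3.
Then u(x)^2 = 4*x**8 - 4*x**6 + 12*x**5 - 11*x**4 - 6*x**3 + 15*x**2 - 18*x + 9 and u'(x)^2 = 64*x**6 - 32*x**4 + 48*x**3 + 4*x**2 - 12*x + 9.
Integrate each monomial from 0 to 5 using ∫_0^5 c·x^n dx = c·5^(n+1)/(n+1):
  ∫_0^5 u(x)^2 dx = ∫_0^5 (4*x^8 - 4*x^6 + 12*x^5 - 11*x^4 - 6*x^3 + 15*x^2 - 18*x + 9) dx. Term by term:
    ∫_0^5 4*x^8 dx = 7812500/9;  ∫_0^5 -4*x^6 dx = -312500/7;  ∫_0^5 12*x^5 dx = 31250;
    ∫_0^5 -11*x^4 dx = -6875;  ∫_0^5 -6*x^3 dx = -1875/2;  ∫_0^5 15*x^2 dx = 625;
    ∫_0^5 -18*x dx = -225;  ∫_0^5 9 dx = 45.
  Sum: 7812500/9 − 312500/7 + 31250 − 6875 − 1875/2 + 625 − 225 + 45 = 106759195/126.
  ∫_0^5 u'(x)^2 dx = ∫_0^5 (64*x^6 - 32*x^4 + 48*x^3 + 4*x^2 - 12*x + 9) dx. Term by term:
    ∫_0^5 64*x^6 dx = 5000000/7;  ∫_0^5 -32*x^4 dx = -20000;  ∫_0^5 48*x^3 dx = 7500;
    ∫_0^5 4*x^2 dx = 500/3;  ∫_0^5 -12*x dx = -150;  ∫_0^5 9 dx = 45.
  Sum: 5000000/7 − 20000 + 7500 + 500/3 − 150 + 45 = 14738795/21.
Adding: ||u||_{H^1}^2 = 106759195/126 + 14738795/21 = 195191965/126.


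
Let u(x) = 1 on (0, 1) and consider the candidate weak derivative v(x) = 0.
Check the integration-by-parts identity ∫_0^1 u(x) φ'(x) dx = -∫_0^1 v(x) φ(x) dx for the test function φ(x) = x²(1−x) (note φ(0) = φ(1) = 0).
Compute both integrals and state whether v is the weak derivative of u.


LHS = 0, RHS = 0. Yes, v = u' weakly.

u(x) = 1, classical derivative u'(x) = 0.
φ(x) = x²(1−x), so φ'(x) = x*(2 - 3*x).
Note φ(0) = φ(1) = 0, so the boundary term u·φ vanishes.
LHS = ∫_0^1 u(x) φ'(x) dx = ∫_0^1 (-3*x^2 + 2*x) dx. Term by term:
  ∫_0^1 -3*x^2 dx = -1;  ∫_0^1 2*x dx = 1.
Sum: -1 + 1 = 0.
So LHS = 0.
∫_0^1 v(x) φ(x) dx = ∫_0^1 (0) dx. Term by term:
  ∫_0^1 0 dx = 0.
So RHS = -∫_0^1 v(x) φ(x) dx = 0.
LHS = RHS, so the identity holds for this test φ.
Moreover u is smooth here and v(x) = u'(x) = 0 pointwise, so the identity holds for every test function. Hence v is the weak derivative of u.


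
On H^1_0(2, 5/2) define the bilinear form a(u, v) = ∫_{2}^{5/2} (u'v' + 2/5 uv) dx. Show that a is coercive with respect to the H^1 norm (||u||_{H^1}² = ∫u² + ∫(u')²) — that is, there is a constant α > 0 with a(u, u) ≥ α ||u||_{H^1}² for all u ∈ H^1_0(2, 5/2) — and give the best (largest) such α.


α = 2*(1 + 10*π^2)/(5*(1 + 4*π^2))

Coercivity of a(·,·) on H^1_0(2, 5/2) means a(u, u) ≥ α ||u||_{H^1}² for every u ∈ H^1_0.
The interval has length L = 1/2, and Poincaré/coercivity depend only on L. Here a(u, u) = ∫(u')² + (2/5)·∫u².
Here 0 < c = 2/5 < 1. The condition a(u,u) ≥ α||u||_{H^1}² reads (1−α)∫(u')² ≥ (α−c)∫u². Any admissible α is ≤ 1 (rapidly oscillating u have ∫u²/∫(u')² → 0), and α = 1 would force 0 ≥ (1−c)∫u², impossible since c < 1; so 1−α > 0. By the sharp Poincaré inequality on H^1_0 of an interval of length L, ∫(u')² ≥ (π/L)²∫u² with equality for the first sine mode sin(π(x−x₀)/L) (x₀ the left endpoint), so the inequality holds for all u iff (1−α)(π/L)² ≥ α − c, i.e. α ≤ ((π/L)² + c)/((π/L)² + 1) = (1 + c(L/π)²)/(1 + (L/π)²). With (π/L)² = 4*π^2 and c = 2/5, the largest admissible constant is α = ((π/L)² + c)/((π/L)² + 1).
Simplifying, α = 2*(1 + 10*π^2)/(5*(1 + 4*π^2)).


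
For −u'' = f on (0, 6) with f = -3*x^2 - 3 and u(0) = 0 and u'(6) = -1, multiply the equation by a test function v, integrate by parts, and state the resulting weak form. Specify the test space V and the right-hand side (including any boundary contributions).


V = {v ∈ H^1(0, 6) : v(0) = 0} (test functions vanish at x = 0 where u is specified); weak form: ∫_0^6 u'v' dx = ∫_0^6 (-3*x^2 - 3) v dx − v(6) for all v ∈ V.

Multiply both sides by a test function v and integrate from 0 to 6:
  ∫_0^6 −u''(x) v(x) dx = ∫_0^6 f(x) v(x) dx.
Integrate the LHS by parts once:
  ∫_0^6 −u'' v dx = −[u'(x) v(x)]_0^6 + ∫_0^6 u'(x) v'(x) dx.
Thus ∫_0^6 u'(x) v'(x) dx = ∫_0^6 f(x) v(x) dx + [u'(x) v(x)]_0^6.
Choose V so that boundary terms are either known or forced to vanish.
Mixed BC: u(0) = 0 (Dirichlet) and u'(6) = -1 (Neumann). Define V = {v ∈ H^1(0, 6) : v(0) = 0}. Then [u' v]_0^6 = u'(6)·v(6) − u'(0)·0 = − v(6).
Weak formulation: find u (satisfying any essential BC) such that ∫_0^6 u'(x) v'(x) dx = ∫_0^6 f v dx − v(6) for all v ∈ V (Dirichlet at 0 absorbed into V; Neumann datum at x = 6 contributes the boundary term).
Substituting f(x) = -3*x^2 - 3, the right-hand side is ∫_0^6 (-3*x^2 - 3) v dx − v(6).


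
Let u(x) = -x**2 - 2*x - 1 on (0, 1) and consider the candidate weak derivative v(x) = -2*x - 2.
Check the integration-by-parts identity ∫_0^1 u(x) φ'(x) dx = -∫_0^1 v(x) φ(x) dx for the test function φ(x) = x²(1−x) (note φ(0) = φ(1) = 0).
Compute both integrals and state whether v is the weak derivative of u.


LHS = 4/15, RHS = 4/15. Yes, v = u' weakly.

u(x) = -x**2 - 2*x - 1, classical derivative u'(x) = -2*x - 2.
φ(x) = x²(1−x), so φ'(x) = x*(2 - 3*x).
Note φ(0) = φ(1) = 0, so the boundary term u·φ vanishes.
LHS = ∫_0^1 u(x) φ'(x) dx = ∫_0^1 (3*x^4 + 4*x^3 - x^2 - 2*x) dx. Term by term:
  ∫_0^1 3*x^4 dx = 3/5;  ∫_0^1 4*x^3 dx = 1;  ∫_0^1 -x^2 dx = -1/3;
  ∫_0^1 -2*x dx = -1.
Sum: 3/5 + 1 − 1/3 − 1 = 4/15.
So LHS = 4/15.
∫_0^1 v(x) φ(x) dx = ∫_0^1 (2*x^4 - 2*x^2) dx. Term by term:
  ∫_0^1 2*x^4 dx = 2/5;  ∫_0^1 -2*x^2 dx = -2/3.
Sum: 2/5 − 2/3 = -4/15.
So RHS = -∫_0^1 v(x) φ(x) dx = 4/15.
LHS = RHS, so the identity holds for this test φ.
Moreover u is smooth here and v(x) = u'(x) = -2*x - 2 pointwise, so the identity holds for every test function. Hence v is the weak derivative of u.


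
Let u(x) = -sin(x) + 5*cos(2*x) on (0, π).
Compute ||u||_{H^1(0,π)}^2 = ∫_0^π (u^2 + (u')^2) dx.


||u||_{H^1(0,π)}^2 = 100/3 + 127*π/2

u'(x) = -10*sin(2*x) - cos(x).
Expand u² and (u')² and integrate term by term on (0, π), using: for integers n ≥ 1, ∫_0^π sin²(nx) dx = ∫_0^π cos²(nx) dx = π/2; for n ≠ n', ∫_0^π sin(nx)sin(n'x) dx = ∫_0^π cos(nx)cos(n'x) dx = 0; and by product-to-sum, ∫_0^π sin(nx)cos(n'x) dx = ½∫_0^π [sin((n+n')x) + sin((n−n')x)] dx, which is 0 when n+n' is even and 2n/(n²−n'²) when n+n' is odd (it need not vanish on (0, π)).
  u² squared terms: (-1)²·∫sin(x)² dx = 1·π/2 = π/2;  (5)²·∫cos(2x)² dx = 25·π/2 = 25*π/2.
  u² cross terms: 2·(-1)·(5)·∫sin(x)·cos(2x) dx = -10·(-2/3) = 20/3.
  So ∫_0^π u² dx = π/2 + 25*π/2 + 20/3 = 20/3 + 13*π.
  (u')² squared terms: (-1)²·∫cos(x)² dx = 1·π/2 = π/2;  (-10)²·∫sin(2x)² dx = 100·π/2 = 50*π.
  (u')² cross terms: 2·(-1)·(-10)·∫cos(x)·sin(2x) dx = 20·(4/3) = 80/3.
  So ∫_0^π (u')² dx = π/2 + 50*π + 80/3 = 80/3 + 101*π/2.
||u||_{H^1}^2 = (20/3 + 13*π) + (80/3 + 101*π/2) = 100/3 + 127*π/2.


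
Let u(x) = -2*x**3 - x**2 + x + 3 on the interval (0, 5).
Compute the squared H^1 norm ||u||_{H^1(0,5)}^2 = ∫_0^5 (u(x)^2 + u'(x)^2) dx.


||u||_{H^1}^2 = 1074925/14

The H^1 norm (squared) on an interval (0, L) is
  ||u||_{H^1}^2 = ∫_0^L u(x)^2 dx + ∫_0^L u'(x)^2 dx.
Compute u'(x) = -6*x**2 - 2*x + 1.
Then u(x)^2 = 4*x**6 + 4*x**5 - 3*x**4 - 14*x**3 - 5*x**2 + 6*x + 9 and u'(x)^2 = 36*x**4 + 24*x**3 - 8*x**2 - 4*x + 1.
Integrate each monomial from 0 to 5 using ∫_0^5 c·x^n dx = c·5^(n+1)/(n+1):
  ∫_0^5 u(x)^2 dx = ∫_0^5 (4*x^6 + 4*x^5 - 3*x^4 - 14*x^3 - 5*x^2 + 6*x + 9) dx. Term by term:
    ∫_0^5 4*x^6 dx = 312500/7;  ∫_0^5 4*x^5 dx = 31250/3;  ∫_0^5 -3*x^4 dx = -1875;
    ∫_0^5 -14*x^3 dx = -4375/2;  ∫_0^5 -5*x^2 dx = -625/3;  ∫_0^5 6*x dx = 75;
    ∫_0^5 9 dx = 45.
  Sum: 312500/7 + 31250/3 − 1875 − 4375/2 − 625/3 + 75 + 45 = 2138165/42.
  ∫_0^5 u'(x)^2 dx = ∫_0^5 (36*x^4 + 24*x^3 - 8*x^2 - 4*x + 1) dx. Term by term:
    ∫_0^5 36*x^4 dx = 22500;  ∫_0^5 24*x^3 dx = 3750;  ∫_0^5 -8*x^2 dx = -1000/3;
    ∫_0^5 -4*x dx = -50;  ∫_0^5 1 dx = 5.
  Sum: 22500 + 3750 − 1000/3 − 50 + 5 = 77615/3.
Adding: ||u||_{H^1}^2 = 2138165/42 + 77615/3 = 1074925/14.


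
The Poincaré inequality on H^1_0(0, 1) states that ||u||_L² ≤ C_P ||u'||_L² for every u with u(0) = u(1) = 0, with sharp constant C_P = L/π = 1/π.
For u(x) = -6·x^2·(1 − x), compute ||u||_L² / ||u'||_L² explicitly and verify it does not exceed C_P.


||u||_L² / ||u'||_L² = sqrt(14)/14 < C_P = 1/π.

u(x) = -6·x^2·(1 − x), so u'(x) = 6*x*(3*x - 2).
u(x) = -6·x^2·(1 − x) vanishes at x = 0 and x = 1, so u ∈ H^1_0(0, 1). Differentiate via the product rule and integrate the resulting polynomials term by term.
  ∫_0^1 u² dx = ∫_0^1 (36*x^6 - 72*x^5 + 36*x^4) dx. Term by term:
    ∫_0^1 36*x^6 dx = 36/7;  ∫_0^1 -72*x^5 dx = -12;  ∫_0^1 36*x^4 dx = 36/5.
  Sum: 36/7 − 12 + 36/5 = 12/35.
  ∫_0^1 (u')² dx = ∫_0^1 (324*x^4 - 432*x^3 + 144*x^2) dx. Term by term:
    ∫_0^1 324*x^4 dx = 324/5;  ∫_0^1 -432*x^3 dx = -108;  ∫_0^1 144*x^2 dx = 48.
  Sum: 324/5 − 108 + 48 = 24/5.
∫_0^1 u² dx = 12/35, so ||u||_L² = 2*sqrt(105)/35.
∫_0^1 (u')² dx = 24/5, so ||u'||_L² = 2*sqrt(30)/5.
Ratio ||u||_L² / ||u'||_L² = sqrt(14)/14.
Sharp Poincaré constant on H^1_0(0, 1) is C_P = L/π = 1/π, achieved by sin(π·x).
A polynomial bump cannot attain the sharp Poincaré constant (only the first sine eigenfunction does), so the ratio is strictly less than C_P, consistent with ||u||_L² ≤ C_P ||u'||_L².


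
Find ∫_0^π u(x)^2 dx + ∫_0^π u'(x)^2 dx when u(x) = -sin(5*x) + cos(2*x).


||u||_{H^1(0,π)}^2 = -100/21 + 31*π/2

u'(x) = -2*sin(2*x) - 5*cos(5*x).
Expand u² and (u')² and integrate term by term on (0, π), using: for integers n ≥ 1, ∫_0^π sin²(nx) dx = ∫_0^π cos²(nx) dx = π/2; for n ≠ n', ∫_0^π sin(nx)sin(n'x) dx = ∫_0^π cos(nx)cos(n'x) dx = 0; and by product-to-sum, ∫_0^π sin(nx)cos(n'x) dx = ½∫_0^π [sin((n+n')x) + sin((n−n')x)] dx, which is 0 when n+n' is even and 2n/(n²−n'²) when n+n' is odd (it need not vanish on (0, π)).
  u² squared terms: (-1)²·∫sin(5x)² dx = 1·π/2 = π/2;  (1)²·∫cos(2x)² dx = 1·π/2 = π/2.
  u² cross terms: 2·(-1)·(1)·∫sin(5x)·cos(2x) dx = -2·(10/21) = -20/21.
  So ∫_0^π u² dx = π/2 + π/2 − 20/21 = -20/21 + π.
  (u')² squared terms: (-5)²·∫cos(5x)² dx = 25·π/2 = 25*π/2;  (-2)²·∫sin(2x)² dx = 4·π/2 = 2*π.
  (u')² cross terms: 2·(-5)·(-2)·∫cos(5x)·sin(2x) dx = 20·(-4/21) = -80/21.
  So ∫_0^π (u')² dx = 25*π/2 + 2*π − 80/21 = -80/21 + 29*π/2.
||u||_{H^1}^2 = (-20/21 + π) + (-80/21 + 29*π/2) = -100/21 + 31*π/2.


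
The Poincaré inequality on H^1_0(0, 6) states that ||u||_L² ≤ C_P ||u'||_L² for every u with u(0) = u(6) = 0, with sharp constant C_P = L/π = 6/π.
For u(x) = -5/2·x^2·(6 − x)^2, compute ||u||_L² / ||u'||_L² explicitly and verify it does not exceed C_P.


||u||_L² / ||u'||_L² = sqrt(3) < C_P = 6/π.

u(x) = -5/2·x^2·(6 − x)^2, so u'(x) = 10*x*(-x^2 + 9*x - 18).
u(x) = -5/2·x^2·(6 − x)^2 vanishes at x = 0 and x = 6, so u ∈ H^1_0(0, 6). Differentiate via the product rule and integrate the resulting polynomials term by term.
  ∫_0^6 u² dx = ∫_0^6 (25*x^8/4 - 150*x^7 + 1350*x^6 - 5400*x^5 + 8100*x^4) dx. Term by term:
    ∫_0^6 25*x^8/4 dx = 6998400;  ∫_0^6 -150*x^7 dx = -31492800;  ∫_0^6 1350*x^6 dx = 377913600/7;
    ∫_0^6 -5400*x^5 dx = -41990400;  ∫_0^6 8100*x^4 dx = 12597120.
  Sum: 6998400 − 31492800 + 377913600/7 − 41990400 + 12597120 = 699840/7.
  ∫_0^6 (u')² dx = ∫_0^6 (100*x^6 - 1800*x^5 + 11700*x^4 - 32400*x^3 + 32400*x^2) dx. Term by term:
    ∫_0^6 100*x^6 dx = 27993600/7;  ∫_0^6 -1800*x^5 dx = -13996800;  ∫_0^6 11700*x^4 dx = 18195840;
    ∫_0^6 -32400*x^3 dx = -10497600;  ∫_0^6 32400*x^2 dx = 2332800.
  Sum: 27993600/7 − 13996800 + 18195840 − 10497600 + 2332800 = 233280/7.
∫_0^6 u² dx = 699840/7, so ||u||_L² = 216*sqrt(105)/7.
∫_0^6 (u')² dx = 233280/7, so ||u'||_L² = 216*sqrt(35)/7.
Ratio ||u||_L² / ||u'||_L² = sqrt(3).
Sharp Poincaré constant on H^1_0(0, 6) is C_P = L/π = 6/π, achieved by sin(π/6·x).
A polynomial bump cannot attain the sharp Poincaré constant (only the first sine eigenfunction does), so the ratio is strictly less than C_P, consistent with ||u||_L² ≤ C_P ||u'||_L².


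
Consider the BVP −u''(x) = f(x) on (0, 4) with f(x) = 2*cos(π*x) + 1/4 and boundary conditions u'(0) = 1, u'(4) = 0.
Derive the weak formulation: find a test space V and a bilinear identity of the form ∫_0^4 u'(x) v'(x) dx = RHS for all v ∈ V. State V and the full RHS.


V = H^1(0, 4) (v unrestricted at boundary; u is determined up to an additive constant); weak form: ∫_0^4 u'v' dx = ∫_0^4 (2*cos(π*x) + 1/4) v dx − v(0) for all v ∈ V.

Multiply both sides by a test function v and integrate from 0 to 4:
  ∫_0^4 −u''(x) v(x) dx = ∫_0^4 f(x) v(x) dx.
Integrate the LHS by parts once:
  ∫_0^4 −u'' v dx = −[u'(x) v(x)]_0^4 + ∫_0^4 u'(x) v'(x) dx.
Thus ∫_0^4 u'(x) v'(x) dx = ∫_0^4 f(x) v(x) dx + [u'(x) v(x)]_0^4.
Choose V so that boundary terms are either known or forced to vanish.
u has inhomogeneous Neumann u'(0) = 1, u'(4) = 0. [u' v]_0^4 = (0)·v(4) − (1)·v(0) = − v(0). Take V = H^1(0, 4); boundary term becomes part of RHS.
Weak formulation: find u (satisfying any essential BC) such that ∫_0^4 u'(x) v'(x) dx = ∫_0^4 f v dx − v(0) for all v ∈ V (Neumann data are natural BCs: they enter the RHS as boundary terms).
Substituting f(x) = 2*cos(π*x) + 1/4, the right-hand side is ∫_0^4 (2*cos(π*x) + 1/4) v dx − v(0).
Compatibility check (pure Neumann): taking v ≡ 1 ∈ V gives 0 = ∫_0^4 f dx + (0) − (1), i.e. ∫_0^4 f dx must equal u'(0) − u'(4) = 1. Indeed ∫_0^4 (2*cos(π*x) + 1/4) dx = 1, so the data are compatible. The solution is then unique only up to an additive constant (fix it e.g. by requiring ∫_0^4 u dx = 0).


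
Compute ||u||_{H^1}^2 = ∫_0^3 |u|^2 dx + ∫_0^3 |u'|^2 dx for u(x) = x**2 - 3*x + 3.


||u||_{H^1}^2 = 171/10

The H^1 norm (squared) on an interval (0, L) is
  ||u||_{H^1}^2 = ∫_0^L u(x)^2 dx + ∫_0^L u'(x)^2 dx.
Compute u'(x) = 2*x - 3.
Then u(x)^2 = x**4 - 6*x**3 + 15*x**2 - 18*x + 9 and u'(x)^2 = 4*x**2 - 12*x + 9.
Integrate each monomial from 0 to 3 using ∫_0^3 c·x^n dx = c·3^(n+1)/(n+1):
  ∫_0^3 u(x)^2 dx = ∫_0^3 (x^4 - 6*x^3 + 15*x^2 - 18*x + 9) dx. Term by term:
    ∫_0^3 x^4 dx = 243/5;  ∫_0^3 -6*x^3 dx = -243/2;  ∫_0^3 15*x^2 dx = 135;
    ∫_0^3 -18*x dx = -81;  ∫_0^3 9 dx = 27.
  Sum: 243/5 − 243/2 + 135 − 81 + 27 = 81/10.
  ∫_0^3 u'(x)^2 dx = ∫_0^3 (4*x^2 - 12*x + 9) dx. Term by term:
    ∫_0^3 4*x^2 dx = 36;  ∫_0^3 -12*x dx = -54;  ∫_0^3 9 dx = 27.
  Sum: 36 − 54 + 27 = 9.
Adding: ||u||_{H^1}^2 = 81/10 + 9 = 171/10.


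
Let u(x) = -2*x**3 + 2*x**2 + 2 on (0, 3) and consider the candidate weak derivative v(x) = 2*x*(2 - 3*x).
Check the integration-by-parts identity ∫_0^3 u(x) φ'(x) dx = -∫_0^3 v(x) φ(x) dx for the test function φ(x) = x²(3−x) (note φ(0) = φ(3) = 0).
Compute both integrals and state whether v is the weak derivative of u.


LHS = 486/5, RHS = 486/5. Yes, v = u' weakly.

u(x) = -2*x**3 + 2*x**2 + 2, classical derivative u'(x) = -6*x**2 + 4*x.
φ(x) = x²(3−x), so φ'(x) = 3*x*(2 - x).
Note φ(0) = φ(3) = 0, so the boundary term u·φ vanishes.
LHS = ∫_0^3 u(x) φ'(x) dx = ∫_0^3 (6*x^5 - 18*x^4 + 12*x^3 - 6*x^2 + 12*x) dx. Term by term:
  ∫_0^3 6*x^5 dx = 729;  ∫_0^3 -18*x^4 dx = -4374/5;  ∫_0^3 12*x^3 dx = 243;
  ∫_0^3 -6*x^2 dx = -54;  ∫_0^3 12*x dx = 54.
Sum: 729 − 4374/5 + 243 − 54 + 54 = 486/5.
So LHS = 486/5.
∫_0^3 v(x) φ(x) dx = ∫_0^3 (6*x^5 - 22*x^4 + 12*x^3) dx. Term by term:
  ∫_0^3 6*x^5 dx = 729;  ∫_0^3 -22*x^4 dx = -5346/5;  ∫_0^3 12*x^3 dx = 243.
Sum: 729 − 5346/5 + 243 = -486/5.
So RHS = -∫_0^3 v(x) φ(x) dx = 486/5.
LHS = RHS, so the identity holds for this test φ.
Moreover u is smooth here and v(x) = u'(x) = -6*x**2 + 4*x pointwise, so the identity holds for every test function. Hence v is the weak derivative of u.


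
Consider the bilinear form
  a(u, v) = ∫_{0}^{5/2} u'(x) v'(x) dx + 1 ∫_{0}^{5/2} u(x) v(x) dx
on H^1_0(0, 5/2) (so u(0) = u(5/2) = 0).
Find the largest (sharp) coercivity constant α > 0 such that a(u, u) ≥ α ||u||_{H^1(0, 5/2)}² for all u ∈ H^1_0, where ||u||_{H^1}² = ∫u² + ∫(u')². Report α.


α = 1

Coercivity of a(·,·) on H^1_0(0, 5/2) means a(u, u) ≥ α ||u||_{H^1}² for every u ∈ H^1_0.
The interval has length L = 5/2, and Poincaré/coercivity depend only on L. Here a(u, u) = ∫(u')² + (1)·∫u².
Here c = 1 ≥ 1, so a(u,u) = ∫(u')² + c∫u² ≥ ∫(u')² + ∫u² = ||u||_{H^1}², i.e. α = 1 works. No larger α is possible: a(u,u) ≥ α||u||_{H^1}² means (1−α)∫(u')² ≥ (α−c)∫u², and for the modes u_n = sin(nπ(x−x₀)/L) (x₀ the left endpoint) one has ∫u_n²/∫(u_n')² = (L/(nπ))² → 0, so a(u_n,u_n)/||u_n||_{H^1}² → 1. Hence the optimal constant is α = 1.
Therefore α = 1.


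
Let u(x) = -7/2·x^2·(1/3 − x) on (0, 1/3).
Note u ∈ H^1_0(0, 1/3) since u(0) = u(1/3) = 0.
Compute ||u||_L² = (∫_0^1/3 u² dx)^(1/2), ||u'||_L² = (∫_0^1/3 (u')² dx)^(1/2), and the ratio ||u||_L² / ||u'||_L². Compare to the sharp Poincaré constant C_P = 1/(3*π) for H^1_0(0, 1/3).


||u||_L² / ||u'||_L² = sqrt(14)/42 < C_P = 1/(3*π).

u(x) = -7/2·x^2·(1/3 − x), so u'(x) = 7*x*(9*x - 2)/6.
u(x) = -7/2·x^2·(1/3 − x) vanishes at x = 0 and x = 1/3, so u ∈ H^1_0(0, 1/3). Differentiate via the product rule and integrate the resulting polynomials term by term.
  ∫_0^1/3 u² dx = ∫_0^1/3 (49*x^6/4 - 49*x^5/6 + 49*x^4/36) dx. Term by term:
    ∫_0^1/3 49*x^6/4 dx = 7/8748;  ∫_0^1/3 -49*x^5/6 dx = -49/26244;  ∫_0^1/3 49*x^4/36 dx = 49/43740.
  Sum: 7/8748 − 49/26244 + 49/43740 = 7/131220.
  ∫_0^1/3 (u')² dx = ∫_0^1/3 (441*x^4/4 - 49*x^3 + 49*x^2/9) dx. Term by term:
    ∫_0^1/3 441*x^4/4 dx = 49/540;  ∫_0^1/3 -49*x^3 dx = -49/324;  ∫_0^1/3 49*x^2/9 dx = 49/729.
  Sum: 49/540 − 49/324 + 49/729 = 49/7290.
∫_0^1/3 u² dx = 7/131220, so ||u||_L² = sqrt(35)/810.
∫_0^1/3 (u')² dx = 49/7290, so ||u'||_L² = 7*sqrt(10)/270.
Ratio ||u||_L² / ||u'||_L² = sqrt(14)/42.
Sharp Poincaré constant on H^1_0(0, 1/3) is C_P = L/π = 1/(3*π), achieved by sin(3*π·x).
A polynomial bump cannot attain the sharp Poincaré constant (only the first sine eigenfunction does), so the ratio is strictly less than C_P, consistent with ||u||_L² ≤ C_P ||u'||_L².


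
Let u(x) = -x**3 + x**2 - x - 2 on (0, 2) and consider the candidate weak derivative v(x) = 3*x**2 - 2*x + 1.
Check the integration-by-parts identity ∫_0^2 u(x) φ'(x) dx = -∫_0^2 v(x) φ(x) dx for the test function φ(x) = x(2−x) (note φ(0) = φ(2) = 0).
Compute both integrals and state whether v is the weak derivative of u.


LHS = 52/15, RHS = -52/15. No, v is not the weak derivative of u.

u(x) = -x**3 + x**2 - x - 2, classical derivative u'(x) = -3*x**2 + 2*x - 1.
φ(x) = x(2−x), so φ'(x) = 2 - 2*x.
Note φ(0) = φ(2) = 0, so the boundary term u·φ vanishes.
LHS = ∫_0^2 u(x) φ'(x) dx = ∫_0^2 (2*x^4 - 4*x^3 + 4*x^2 + 2*x - 4) dx. Term by term:
  ∫_0^2 2*x^4 dx = 64/5;  ∫_0^2 -4*x^3 dx = -16;  ∫_0^2 4*x^2 dx = 32/3;
  ∫_0^2 2*x dx = 4;  ∫_0^2 -4 dx = -8.
Sum: 64/5 − 16 + 32/3 + 4 − 8 = 52/15.
So LHS = 52/15.
∫_0^2 v(x) φ(x) dx = ∫_0^2 (-3*x^4 + 8*x^3 - 5*x^2 + 2*x) dx. Term by term:
  ∫_0^2 -3*x^4 dx = -96/5;  ∫_0^2 8*x^3 dx = 32;  ∫_0^2 -5*x^2 dx = -40/3;
  ∫_0^2 2*x dx = 4.
Sum: -96/5 + 32 − 40/3 + 4 = 52/15.
So RHS = -∫_0^2 v(x) φ(x) dx = -52/15.
LHS − RHS = 104/15 ≠ 0, so the identity fails.
(For a valid weak derivative the identity must hold for EVERY test function, in particular this one. The failure shows v is NOT the weak derivative of u.)
Correct weak derivative would be u'(x) = -3*x**2 + 2*x - 1.


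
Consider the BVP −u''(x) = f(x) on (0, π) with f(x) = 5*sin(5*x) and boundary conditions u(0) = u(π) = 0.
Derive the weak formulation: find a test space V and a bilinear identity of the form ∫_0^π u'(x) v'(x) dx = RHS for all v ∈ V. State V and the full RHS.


V = H^1_0(0, π) (so v(0) = v(π) = 0); weak form: ∫_0^π u'v' dx = ∫_0^π (5*sin(5*x)) v dx for all v ∈ V.

Multiply both sides by a test function v and integrate from 0 to π:
  ∫_0^π −u''(x) v(x) dx = ∫_0^π f(x) v(x) dx.
Integrate the LHS by parts once:
  ∫_0^π −u'' v dx = −[u'(x) v(x)]_0^π + ∫_0^π u'(x) v'(x) dx.
Thus ∫_0^π u'(x) v'(x) dx = ∫_0^π f(x) v(x) dx + [u'(x) v(x)]_0^π.
Choose V so that boundary terms are either known or forced to vanish.
u is Dirichlet: u(0) = u(π) = 0. Let V = H^1_0(0, π); then v(0) = v(π) = 0, and [u' v]_0^π = 0.
Weak formulation: find u (satisfying any essential BC) such that ∫_0^π u'(x) v'(x) dx = ∫_0^π f v dx for all v ∈ V.
Substituting f(x) = 5*sin(5*x), the right-hand side is ∫_0^π (5*sin(5*x)) v dx.


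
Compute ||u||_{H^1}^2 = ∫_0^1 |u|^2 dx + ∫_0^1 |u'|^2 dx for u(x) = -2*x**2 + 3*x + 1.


||u||_{H^1}^2 = 29/5

The H^1 norm (squared) on an interval (0, L) is
  ||u||_{H^1}^2 = ∫_0^L u(x)^2 dx + ∫_0^L u'(x)^2 dx.
Compute u'(x) = 3 - 4*x.
Then u(x)^2 = 4*x**4 - 12*x**3 + 5*x**2 + 6*x + 1 and u'(x)^2 = 16*x**2 - 24*x + 9.
Integrate each monomial from 0 to 1 using ∫_0^1 c·x^n dx = c·1^(n+1)/(n+1):
  ∫_0^1 u(x)^2 dx = ∫_0^1 (4*x^4 - 12*x^3 + 5*x^2 + 6*x + 1) dx. Term by term:
    ∫_0^1 4*x^4 dx = 4/5;  ∫_0^1 -12*x^3 dx = -3;  ∫_0^1 5*x^2 dx = 5/3;
    ∫_0^1 6*x dx = 3;  ∫_0^1 1 dx = 1.
  Sum: 4/5 − 3 + 5/3 + 3 + 1 = 52/15.
  ∫_0^1 u'(x)^2 dx = ∫_0^1 (16*x^2 - 24*x + 9) dx. Term by term:
    ∫_0^1 16*x^2 dx = 16/3;  ∫_0^1 -24*x dx = -12;  ∫_0^1 9 dx = 9.
  Sum: 16/3 − 12 + 9 = 7/3.
Adding: ||u||_{H^1}^2 = 52/15 + 7/3 = 29/5.


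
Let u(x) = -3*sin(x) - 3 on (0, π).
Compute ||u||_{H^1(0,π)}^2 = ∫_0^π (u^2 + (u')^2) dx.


||u||_{H^1(0,π)}^2 = 36 + 18*π

u'(x) = -3*cos(x).
Expand u² and (u')² and integrate term by term on (0, π), using: for integers n ≥ 1, ∫_0^π sin²(nx) dx = ∫_0^π cos²(nx) dx = π/2; for n ≠ n', ∫_0^π sin(nx)sin(n'x) dx = ∫_0^π cos(nx)cos(n'x) dx = 0; and by product-to-sum, ∫_0^π sin(nx)cos(n'x) dx = ½∫_0^π [sin((n+n')x) + sin((n−n')x)] dx, which is 0 when n+n' is even and 2n/(n²−n'²) when n+n' is odd (it need not vanish on (0, π)). For the constant mode: ∫_0^π 1 dx = π, ∫_0^π cos(nx) dx = 0, ∫_0^π sin(nx) dx = (1−(−1)^n)/n.
  u² squared terms: (-3)²·∫1 dx = 9·π = 9*π;  (-3)²·∫sin(x)² dx = 9·π/2 = 9*π/2.
  u² cross terms: 2·(-3)·(-3)·∫1·sin(x) dx = 18·(2) = 36.
  So ∫_0^π u² dx = 9*π + 9*π/2 + 36 = 36 + 27*π/2.
  (u')² squared terms: (-3)²·∫cos(x)² dx = 9·π/2 = 9*π/2.
  So ∫_0^π (u')² dx = 9*π/2.
||u||_{H^1}^2 = (36 + 27*π/2) + (9*π/2) = 36 + 18*π.
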